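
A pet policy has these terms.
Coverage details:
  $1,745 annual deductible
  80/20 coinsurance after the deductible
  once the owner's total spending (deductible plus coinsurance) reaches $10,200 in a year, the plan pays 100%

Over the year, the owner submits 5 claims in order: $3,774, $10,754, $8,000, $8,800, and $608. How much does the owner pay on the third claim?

$1,600

Bill 1, $3,774: $1,745 to deductible, leaving $2,029; 20% of $2,029 = $405.80. Cost to owner: $2,150.80. OOP to date $2,150.80.
Bill 2, $10,754: 20% coinsurance on $10,754 = $2,150.80. Owner pays $2,150.80; OOP now $4,301.60.
Bill 3, $8,000: deductible met; 20% of $8,000 = $1,600. Owner owes $1,600 (running OOP $5,901.60).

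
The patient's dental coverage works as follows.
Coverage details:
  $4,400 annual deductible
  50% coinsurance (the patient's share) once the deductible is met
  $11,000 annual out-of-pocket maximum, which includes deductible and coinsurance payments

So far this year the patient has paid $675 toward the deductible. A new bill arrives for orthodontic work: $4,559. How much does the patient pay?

$4,142

Remaining deductible: $4,400 − $675 = $3,725.
That leaves $4,559 − $3,725 = $834 for coinsurance.
Coinsurance: $834 × 50% = $417.
Patient responsibility before any cap: $3,725 + $417 = $4,142.
Cumulative spending $675 + $4,142 = $4,817 stays under the $11,000 maximum.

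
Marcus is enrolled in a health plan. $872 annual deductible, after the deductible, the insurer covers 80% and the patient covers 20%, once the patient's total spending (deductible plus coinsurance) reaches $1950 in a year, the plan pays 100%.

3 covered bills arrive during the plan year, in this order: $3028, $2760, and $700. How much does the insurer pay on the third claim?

$605.20

#1 ($3028): $872 finishes the deductible; $2156 goes to coinsurance; patient's 20% is $431.20. Patient owes $1303.20 (running OOP $1303.20). Plan pays $3028 − $1303.20 = $1724.80.
#2 ($2760): 20% coinsurance on $2760 = $552. Patient owes $552 (running OOP $1855.20). Insurer: $2760 − $552 = $2208.
#3 ($700): deductible met; 20% of $700 = $140. OOP would hit $1995.20 > $1950, so the cap limits the patient to $1950 − $1855.20 = $94.80. Plan pays $700 − $94.80 = $605.20.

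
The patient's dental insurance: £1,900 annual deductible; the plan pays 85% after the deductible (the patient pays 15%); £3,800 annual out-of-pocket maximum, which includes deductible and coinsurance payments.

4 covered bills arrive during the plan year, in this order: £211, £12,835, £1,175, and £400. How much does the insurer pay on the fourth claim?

£348.15

Bill 1, £211: fully absorbed by the deductible. Patient pays £211; OOP now £211. Insurer: £211 − £211 = £0.
Bill 2, £12,835: deductible takes £1,689, £11,146 remains; coinsurance £11,146 × 15% = £1,671.90. Patient owes £3,360.90 (running OOP £3,571.90). Insurer: £12,835 − £3,360.90 = £9,474.10.
Bill 3, £1,175: deductible met; 15% of £1,175 = £176.25. Patient pays £176.25; OOP now £3,748.15. Insurer: £1,175 − £176.25 = £998.75.
Bill 4, £400: deductible met; 15% of £400 = £60. Adding that to £3,748.15 gives £3,808.15, past the £3,800 cap; patient pays only £3,800 − £3,748.15 = £51.85. Insurer: £400 − £51.85 = £348.15.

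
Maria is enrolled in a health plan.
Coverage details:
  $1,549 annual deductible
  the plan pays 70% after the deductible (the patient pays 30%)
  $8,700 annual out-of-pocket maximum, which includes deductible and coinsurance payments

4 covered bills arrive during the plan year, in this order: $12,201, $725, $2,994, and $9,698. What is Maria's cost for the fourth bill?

$2,839.70

Bill 1, $12,201: $1,549 to deductible, leaving $10,652; patient's 30% is $3,195.60. Patient pays $4,744.60; OOP now $4,744.60.
Bill 2, $725: 30% coinsurance on $725 = $217.50. Cost to patient: $217.50. OOP to date $4,962.10.
Bill 3, $2,994: deductible met; 30% of $2,994 = $898.20. Cost to patient: $898.20. OOP to date $5,860.30.
Bill 4, $9,698: 30% coinsurance on $9,698 = $2,909.40. That would push OOP to $8,769.70, over the $8,700 cap, so patient pays $8,700 − $5,860.30 = $2,839.70.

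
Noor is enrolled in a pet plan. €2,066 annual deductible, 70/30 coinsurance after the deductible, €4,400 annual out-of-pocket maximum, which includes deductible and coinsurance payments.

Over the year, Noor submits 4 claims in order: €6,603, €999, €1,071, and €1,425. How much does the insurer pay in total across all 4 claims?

Claim 1 (€6,603): €2,066 finishes the deductible; €4,537 goes to coinsurance; 30% of €4,537 = €1,361.10. Cost to owner: €3,427.10. OOP to date €3,427.10. Insurer: €6,603 − €3,427.10 = €3,175.90.
Claim 2 (€999): 30% coinsurance on €999 = €299.70. Owner pays €299.70; OOP now €3,726.80. Insurer: €999 − €299.70 = €699.30.
Claim 3 (€1,071): deductible met; 30% of €1,071 = €321.30. Cost to owner: €321.30. OOP to date €4,048.10. Insurer: €1,071 − €321.30 = €749.70.
Claim 4 (€1,425): 30% coinsurance on €1,425 = €427.50. That would push OOP to €4,475.60, over the €4,400 cap, so owner pays €4,400 − €4,048.10 = €351.90. Insurer: €1,425 − €351.90 = €1,073.10.
Insurer total = bills − owner's total = €10,098 − €4,400 = €5,698.

€5,698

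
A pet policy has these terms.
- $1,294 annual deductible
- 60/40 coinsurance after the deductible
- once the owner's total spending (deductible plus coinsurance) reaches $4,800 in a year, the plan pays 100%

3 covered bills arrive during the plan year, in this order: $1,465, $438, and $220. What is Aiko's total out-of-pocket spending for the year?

Claim 1 ($1,465): deductible takes $1,294, $171 remains; 40% of $171 = $68.40. Owner owes $1,362.40 (running OOP $1,362.40).
Claim 2 ($438): deductible met; 40% of $438 = $175.20. Owner owes $175.20 (running OOP $1,537.60).
Claim 3 ($220): deductible met; 40% of $220 = $88. Owner owes $88 (running OOP $1,625.60).
Total paid by the owner: $1,362.40 + $175.20 + $88 = $1,625.60.

$1,625.60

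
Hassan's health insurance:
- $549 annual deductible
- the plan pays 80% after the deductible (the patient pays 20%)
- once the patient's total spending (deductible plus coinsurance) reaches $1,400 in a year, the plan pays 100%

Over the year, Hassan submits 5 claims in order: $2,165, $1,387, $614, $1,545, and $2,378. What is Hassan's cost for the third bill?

#1 ($2,165): $549 finishes the deductible; $1,616 goes to coinsurance; coinsurance $1,616 × 20% = $323.20. Patient owes $872.20 (running OOP $872.20).
#2 ($1,387): deductible met; 20% of $1,387 = $277.40. Cost to patient: $277.40. OOP to date $1,149.60.
#3 ($614): deductible met; 20% of $614 = $122.80. Cost to patient: $122.80. OOP to date $1,272.40.

$122.80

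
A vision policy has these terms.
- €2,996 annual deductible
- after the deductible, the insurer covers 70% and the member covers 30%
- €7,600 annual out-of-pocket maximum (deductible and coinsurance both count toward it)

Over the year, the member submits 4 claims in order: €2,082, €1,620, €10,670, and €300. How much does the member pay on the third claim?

Bill 1, €2,082: all of it applies to the deductible. Member owes €2,082 (running OOP €2,082).
Bill 2, €1,620: €914 to deductible, leaving €706; member's 30% is €211.80. Member owes €1,125.80 (running OOP €3,207.80).
Bill 3, €10,670: deductible met; 30% of €10,670 = €3,201. Member pays €3,201; OOP now €6,408.80.

€3,201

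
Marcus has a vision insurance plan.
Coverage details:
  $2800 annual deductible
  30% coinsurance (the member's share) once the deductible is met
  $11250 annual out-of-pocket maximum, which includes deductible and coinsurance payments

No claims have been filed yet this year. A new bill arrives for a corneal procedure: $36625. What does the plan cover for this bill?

The full $2800 deductible is still open; $2800 of this bill applies to it.
After the $2800 deductible portion, $36625 − $2800 = $33825 is subject to coinsurance.
Coinsurance: $33825 × 30% = $10147.50.
Member responsibility before any cap: $2800 + $10147.50 = $12947.50.
That would bring total out-of-pocket to $12947.50, past the $11250 cap. The member is capped at $11250 − $0 = $11250 on this claim.
The insurer covers the remainder: $36625 − $11250 = $25375.

$25375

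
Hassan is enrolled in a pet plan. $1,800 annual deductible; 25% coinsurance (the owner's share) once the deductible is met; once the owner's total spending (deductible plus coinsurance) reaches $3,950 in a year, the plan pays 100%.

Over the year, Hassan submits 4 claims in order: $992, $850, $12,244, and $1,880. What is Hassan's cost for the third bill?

#1 ($992): fully absorbed by the deductible. Owner pays $992; OOP now $992.
#2 ($850): $808 finishes the deductible; $42 goes to coinsurance; 25% of $42 = $10.50. Owner pays $818.50; OOP now $1,810.50.
#3 ($12,244): deductible already satisfied, so owner's share is 25% × $12,244 = $3,061. Adding that to $1,810.50 gives $4,871.50, past the $3,950 cap; owner pays only $3,950 − $1,810.50 = $2,139.50.

$2,139.50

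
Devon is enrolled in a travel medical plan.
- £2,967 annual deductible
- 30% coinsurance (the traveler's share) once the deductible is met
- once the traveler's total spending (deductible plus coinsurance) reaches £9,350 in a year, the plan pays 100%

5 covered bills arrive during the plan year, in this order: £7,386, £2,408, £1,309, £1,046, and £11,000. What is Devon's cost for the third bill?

Claim 1 (£7,386): £2,967 finishes the deductible; £4,419 goes to coinsurance; 30% of £4,419 = £1,325.70. Traveler pays £4,292.70; OOP now £4,292.70.
Claim 2 (£2,408): 30% coinsurance on £2,408 = £722.40. Traveler owes £722.40 (running OOP £5,015.10).
Claim 3 (£1,309): deductible met; 30% of £1,309 = £392.70. Traveler pays £392.70; OOP now £5,407.80.

£392.70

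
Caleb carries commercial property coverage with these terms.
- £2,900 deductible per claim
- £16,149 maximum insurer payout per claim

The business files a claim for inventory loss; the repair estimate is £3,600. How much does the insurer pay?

£700

Subtract the deductible: £3,600 − £2,900 = £700.
£700 ≤ £16,149, so the limit doesn't bind; insurer pays £700.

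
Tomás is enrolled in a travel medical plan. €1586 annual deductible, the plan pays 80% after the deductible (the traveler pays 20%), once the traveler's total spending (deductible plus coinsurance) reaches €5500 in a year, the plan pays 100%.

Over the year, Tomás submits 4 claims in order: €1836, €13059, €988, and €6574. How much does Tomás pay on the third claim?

€197.60

#1 (€1836): €1586 to deductible, leaving €250; 20% of €250 = €50. Cost to traveler: €1636. OOP to date €1636.
#2 (€13059): deductible met; 20% of €13059 = €2611.80. Cost to traveler: €2611.80. OOP to date €4247.80.
#3 (€988): 20% coinsurance on €988 = €197.60. Traveler owes €197.60 (running OOP €4445.40).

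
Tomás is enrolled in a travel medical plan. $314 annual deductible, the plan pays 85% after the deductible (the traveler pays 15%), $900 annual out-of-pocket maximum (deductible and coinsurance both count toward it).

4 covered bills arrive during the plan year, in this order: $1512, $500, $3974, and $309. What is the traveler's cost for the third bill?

$331.30

Claim 1 ($1512): $314 to deductible, leaving $1198; coinsurance $1198 × 15% = $179.70. Traveler pays $493.70; OOP now $493.70.
Claim 2 ($500): 15% coinsurance on $500 = $75. Cost to traveler: $75. OOP to date $568.70.
Claim 3 ($3974): 15% coinsurance on $3974 = $596.10. Adding that to $568.70 gives $1164.80, past the $900 cap; traveler pays only $900 − $568.70 = $331.30.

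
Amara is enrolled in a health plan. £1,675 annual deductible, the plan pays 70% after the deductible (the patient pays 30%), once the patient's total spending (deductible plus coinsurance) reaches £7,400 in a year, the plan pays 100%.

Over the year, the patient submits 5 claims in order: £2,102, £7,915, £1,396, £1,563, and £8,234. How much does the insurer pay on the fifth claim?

£5,899.30

#1 (£2,102): £1,675 to deductible, leaving £427; 30% of £427 = £128.10. Patient pays £1,803.10; OOP now £1,803.10. Insurer: £2,102 − £1,803.10 = £298.90.
#2 (£7,915): deductible already satisfied, so patient's share is 30% × £7,915 = £2,374.50. Patient pays £2,374.50; OOP now £4,177.60. Plan pays £7,915 − £2,374.50 = £5,540.50.
#3 (£1,396): deductible already satisfied, so patient's share is 30% × £1,396 = £418.80. Patient pays £418.80; OOP now £4,596.40. Insurer: £1,396 − £418.80 = £977.20.
#4 (£1,563): deductible already satisfied, so patient's share is 30% × £1,563 = £468.90. Patient owes £468.90 (running OOP £5,065.30). Insurer: £1,563 − £468.90 = £1,094.10.
#5 (£8,234): deductible met; 30% of £8,234 = £2,470.20. That would push OOP to £7,535.50, over the £7,400 cap, so patient pays £7,400 − £5,065.30 = £2,334.70. Insurer: £8,234 − £2,334.70 = £5,899.30.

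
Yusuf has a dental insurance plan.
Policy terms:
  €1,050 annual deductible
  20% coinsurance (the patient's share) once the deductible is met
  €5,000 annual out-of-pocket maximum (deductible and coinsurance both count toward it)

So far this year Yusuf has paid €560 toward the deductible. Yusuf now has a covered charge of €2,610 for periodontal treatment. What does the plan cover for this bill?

€1,696

Deductible still to meet: €1,050 − €560 = €490.
The remaining €2,120 (= €2,610 − €490) moves to coinsurance.
20% of €2,120 = €424 falls to the patient.
So the patient owes €490 + €424 = €914 before any cap.
Year-to-date out-of-pocket becomes €560 + €914 = €1,474, still under the €5,000 maximum, so no cap applies.
The insurer covers the remainder: €2,610 − €914 = €1,696.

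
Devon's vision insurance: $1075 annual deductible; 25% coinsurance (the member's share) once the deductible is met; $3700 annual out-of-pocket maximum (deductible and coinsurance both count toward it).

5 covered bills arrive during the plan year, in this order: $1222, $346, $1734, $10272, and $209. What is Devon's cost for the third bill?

$433.50

#1 ($1222): deductible takes $1075, $147 remains; member's 25% is $36.75. Cost to member: $1111.75. OOP to date $1111.75.
#2 ($346): deductible already satisfied, so member's share is 25% × $346 = $86.50. Member pays $86.50; OOP now $1198.25.
#3 ($1734): 25% coinsurance on $1734 = $433.50. Member pays $433.50; OOP now $1631.75.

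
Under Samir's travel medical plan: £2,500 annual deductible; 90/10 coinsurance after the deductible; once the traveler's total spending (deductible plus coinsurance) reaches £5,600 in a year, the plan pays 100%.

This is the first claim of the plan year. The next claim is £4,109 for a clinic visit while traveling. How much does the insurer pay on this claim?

£1,448.10

Nothing has been paid toward the £2,500 deductible, so the first £2,500 of this charge is applied there.
That leaves £4,109 − £2,500 = £1,609 for coinsurance.
Traveler's 10% share of £1,609 is £160.90.
So the traveler owes £2,500 + £160.90 = £2,660.90 before any cap.
Cumulative spending £0 + £2,660.90 = £2,660.90 stays under the £5,600 maximum.
The plan picks up £4,109 − £2,660.90 = £1,448.10.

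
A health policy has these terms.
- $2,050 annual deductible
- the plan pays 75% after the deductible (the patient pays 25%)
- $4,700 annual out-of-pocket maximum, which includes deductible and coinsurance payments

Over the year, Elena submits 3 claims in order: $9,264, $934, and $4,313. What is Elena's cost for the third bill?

Claim 1 ($9,264): $2,050 to deductible, leaving $7,214; patient's 25% is $1,803.50. Patient pays $3,853.50; OOP now $3,853.50.
Claim 2 ($934): 25% coinsurance on $934 = $233.50. Patient owes $233.50 (running OOP $4,087).
Claim 3 ($4,313): 25% coinsurance on $4,313 = $1,078.25. Adding that to $4,087 gives $5,165.25, past the $4,700 cap; patient pays only $4,700 − $4,087 = $613.

$613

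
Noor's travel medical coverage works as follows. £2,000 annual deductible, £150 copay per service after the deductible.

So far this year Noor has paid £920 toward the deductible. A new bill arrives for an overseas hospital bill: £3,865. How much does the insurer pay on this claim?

£920 of the £2,000 deductible is already met, leaving £1,080.
The remaining £2,785 (= £3,865 − £1,080) moves to the copay.
Copay on this service: £150.
So the traveler owes £1,080 + £150 = £1,230.
The plan picks up £3,865 − £1,230 = £2,635.

£2,635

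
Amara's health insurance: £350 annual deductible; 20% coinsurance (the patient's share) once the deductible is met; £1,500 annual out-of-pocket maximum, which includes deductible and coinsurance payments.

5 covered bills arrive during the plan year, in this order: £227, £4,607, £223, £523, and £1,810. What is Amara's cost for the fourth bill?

#1 (£227): all of it applies to the deductible. Patient owes £227 (running OOP £227).
#2 (£4,607): deductible takes £123, £4,484 remains; coinsurance £4,484 × 20% = £896.80. Patient owes £1,019.80 (running OOP £1,246.80).
#3 (£223): deductible met; 20% of £223 = £44.60. Cost to patient: £44.60. OOP to date £1,291.40.
#4 (£523): deductible already satisfied, so patient's share is 20% × £523 = £104.60. Cost to patient: £104.60. OOP to date £1,396.

£104.60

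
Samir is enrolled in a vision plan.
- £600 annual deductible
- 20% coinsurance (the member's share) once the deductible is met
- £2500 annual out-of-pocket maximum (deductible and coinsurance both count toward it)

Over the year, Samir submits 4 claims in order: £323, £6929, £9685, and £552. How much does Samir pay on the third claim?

£569.60

Claim 1 — £323: fully absorbed by the deductible. Member pays £323; OOP now £323.
Claim 2 — £6929: deductible takes £277, £6652 remains; 20% of £6652 = £1330.40. Cost to member: £1607.40. OOP to date £1930.40.
Claim 3 — £9685: deductible met; 20% of £9685 = £1937. Adding that to £1930.40 gives £3867.40, past the £2500 cap; member pays only £2500 − £1930.40 = £569.60.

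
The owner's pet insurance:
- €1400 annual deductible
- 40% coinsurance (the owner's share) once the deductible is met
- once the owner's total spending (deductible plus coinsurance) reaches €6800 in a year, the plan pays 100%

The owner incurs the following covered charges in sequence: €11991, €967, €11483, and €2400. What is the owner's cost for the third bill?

#1 (€11991): €1400 finishes the deductible; €10591 goes to coinsurance; 40% of €10591 = €4236.40. Owner owes €5636.40 (running OOP €5636.40).
#2 (€967): deductible already satisfied, so owner's share is 40% × €967 = €386.80. Owner pays €386.80; OOP now €6023.20.
#3 (€11483): 40% coinsurance on €11483 = €4593.20. That would push OOP to €10616.40, over the €6800 cap, so owner pays €6800 − €6023.20 = €776.80.

€776.80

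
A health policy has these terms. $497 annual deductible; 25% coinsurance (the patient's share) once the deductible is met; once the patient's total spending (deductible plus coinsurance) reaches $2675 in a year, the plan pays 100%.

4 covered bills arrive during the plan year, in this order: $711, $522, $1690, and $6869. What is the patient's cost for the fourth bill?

Claim 1 ($711): $497 finishes the deductible; $214 goes to coinsurance; patient's 25% is $53.50. Cost to patient: $550.50. OOP to date $550.50.
Claim 2 ($522): deductible met; 25% of $522 = $130.50. Cost to patient: $130.50. OOP to date $681.
Claim 3 ($1690): deductible already satisfied, so patient's share is 25% × $1690 = $422.50. Patient owes $422.50 (running OOP $1103.50).
Claim 4 ($6869): deductible met; 25% of $6869 = $1717.25. OOP would hit $2820.75 > $2675, so the cap limits the patient to $2675 − $1103.50 = $1571.50.

$1571.50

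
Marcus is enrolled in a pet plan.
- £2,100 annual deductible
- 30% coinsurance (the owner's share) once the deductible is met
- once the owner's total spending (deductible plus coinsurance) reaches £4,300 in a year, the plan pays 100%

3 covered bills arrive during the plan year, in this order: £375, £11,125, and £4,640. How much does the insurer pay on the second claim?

£7,200

Claim 1 — £375: entire amount goes to the deductible. Owner owes £375 (running OOP £375). Insurer: £375 − £375 = £0.
Claim 2 — £11,125: £1,725 to deductible, leaving £9,400; 30% of £9,400 = £2,820. Together that's £1,725 + £2,820 = £4,545. Adding that to £375 gives £4,920, past the £4,300 cap; owner pays only £4,300 − £375 = £3,925. Insurer: £11,125 − £3,925 = £7,200.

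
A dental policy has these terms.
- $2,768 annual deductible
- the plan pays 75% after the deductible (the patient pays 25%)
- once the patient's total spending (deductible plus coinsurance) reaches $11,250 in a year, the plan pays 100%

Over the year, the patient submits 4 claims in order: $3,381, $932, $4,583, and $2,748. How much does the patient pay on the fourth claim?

$687

Claim 1 ($3,381): deductible takes $2,768, $613 remains; coinsurance $613 × 25% = $153.25. Patient pays $2,921.25; OOP now $2,921.25.
Claim 2 ($932): deductible met; 25% of $932 = $233. Patient owes $233 (running OOP $3,154.25).
Claim 3 ($4,583): deductible already satisfied, so patient's share is 25% × $4,583 = $1,145.75. Cost to patient: $1,145.75. OOP to date $4,300.
Claim 4 ($2,748): deductible met; 25% of $2,748 = $687. Patient owes $687 (running OOP $4,987).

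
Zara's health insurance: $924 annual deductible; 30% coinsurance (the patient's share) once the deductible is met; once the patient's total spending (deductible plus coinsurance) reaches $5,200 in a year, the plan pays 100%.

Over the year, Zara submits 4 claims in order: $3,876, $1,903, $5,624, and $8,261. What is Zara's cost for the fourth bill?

Bill 1, $3,876: $924 finishes the deductible; $2,952 goes to coinsurance; coinsurance $2,952 × 30% = $885.60. Patient pays $1,809.60; OOP now $1,809.60.
Bill 2, $1,903: 30% coinsurance on $1,903 = $570.90. Patient owes $570.90 (running OOP $2,380.50).
Bill 3, $5,624: 30% coinsurance on $5,624 = $1,687.20. Patient pays $1,687.20; OOP now $4,067.70.
Bill 4, $8,261: deductible met; 30% of $8,261 = $2,478.30. Adding that to $4,067.70 gives $6,546, past the $5,200 cap; patient pays only $5,200 − $4,067.70 = $1,132.30.

$1,132.30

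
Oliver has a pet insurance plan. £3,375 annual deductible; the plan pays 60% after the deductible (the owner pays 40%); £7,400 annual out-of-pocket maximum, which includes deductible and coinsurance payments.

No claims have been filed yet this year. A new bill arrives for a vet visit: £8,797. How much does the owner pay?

The full £3,375 deductible is still open; £3,375 of this bill applies to it.
After the £3,375 deductible portion, £8,797 − £3,375 = £5,422 is subject to coinsurance.
Coinsurance: £5,422 × 40% = £2,168.80.
That puts the owner's cost at £3,375 + £2,168.80 = £5,543.80 before any cap.
Cumulative spending £0 + £5,543.80 = £5,543.80 stays under the £7,400 maximum.

£5,543.80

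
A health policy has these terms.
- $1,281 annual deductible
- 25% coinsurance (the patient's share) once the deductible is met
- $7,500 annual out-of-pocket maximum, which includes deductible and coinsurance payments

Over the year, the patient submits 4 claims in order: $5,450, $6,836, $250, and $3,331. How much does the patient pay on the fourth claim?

Claim 1 ($5,450): $1,281 to deductible, leaving $4,169; patient's 25% is $1,042.25. Patient pays $2,323.25; OOP now $2,323.25.
Claim 2 ($6,836): 25% coinsurance on $6,836 = $1,709. Cost to patient: $1,709. OOP to date $4,032.25.
Claim 3 ($250): 25% coinsurance on $250 = $62.50. Patient owes $62.50 (running OOP $4,094.75).
Claim 4 ($3,331): deductible met; 25% of $3,331 = $832.75. Patient owes $832.75 (running OOP $4,927.50).

$832.75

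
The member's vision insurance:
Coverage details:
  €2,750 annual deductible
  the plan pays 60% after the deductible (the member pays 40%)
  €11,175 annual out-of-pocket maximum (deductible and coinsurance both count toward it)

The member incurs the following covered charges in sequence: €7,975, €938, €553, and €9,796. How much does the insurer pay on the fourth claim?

€5,877.60

Claim 1 — €7,975: €2,750 finishes the deductible; €5,225 goes to coinsurance; member's 40% is €2,090. Member owes €4,840 (running OOP €4,840). Insurer: €7,975 − €4,840 = €3,135.
Claim 2 — €938: deductible met; 40% of €938 = €375.20. Member pays €375.20; OOP now €5,215.20. Plan pays €938 − €375.20 = €562.80.
Claim 3 — €553: deductible met; 40% of €553 = €221.20. Cost to member: €221.20. OOP to date €5,436.40. Insurer: €553 − €221.20 = €331.80.
Claim 4 — €9,796: deductible already satisfied, so member's share is 40% × €9,796 = €3,918.40. Cost to member: €3,918.40. OOP to date €9,354.80. Insurer: €9,796 − €3,918.40 = €5,877.60.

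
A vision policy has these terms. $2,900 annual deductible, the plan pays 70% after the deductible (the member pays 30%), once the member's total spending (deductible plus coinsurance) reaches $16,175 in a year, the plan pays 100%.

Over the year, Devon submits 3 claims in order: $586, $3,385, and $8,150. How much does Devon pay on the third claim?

$2,445

Bill 1, $586: entire amount goes to the deductible. Member owes $586 (running OOP $586).
Bill 2, $3,385: $2,314 finishes the deductible; $1,071 goes to coinsurance; coinsurance $1,071 × 30% = $321.30. Member pays $2,635.30; OOP now $3,221.30.
Bill 3, $8,150: deductible met; 30% of $8,150 = $2,445. Member owes $2,445 (running OOP $5,666.30).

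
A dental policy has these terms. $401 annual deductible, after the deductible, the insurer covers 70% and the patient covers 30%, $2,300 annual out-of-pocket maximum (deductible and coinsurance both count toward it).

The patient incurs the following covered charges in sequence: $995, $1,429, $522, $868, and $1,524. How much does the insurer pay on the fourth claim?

#1 ($995): $401 finishes the deductible; $594 goes to coinsurance; 30% of $594 = $178.20. Patient pays $579.20; OOP now $579.20. Plan pays $995 − $579.20 = $415.80.
#2 ($1,429): deductible met; 30% of $1,429 = $428.70. Patient owes $428.70 (running OOP $1,007.90). Insurer: $1,429 − $428.70 = $1,000.30.
#3 ($522): deductible already satisfied, so patient's share is 30% × $522 = $156.60. Patient pays $156.60; OOP now $1,164.50. Insurer: $522 − $156.60 = $365.40.
#4 ($868): deductible already satisfied, so patient's share is 30% × $868 = $260.40. Patient pays $260.40; OOP now $1,424.90. Insurer: $868 − $260.40 = $607.60.

$607.60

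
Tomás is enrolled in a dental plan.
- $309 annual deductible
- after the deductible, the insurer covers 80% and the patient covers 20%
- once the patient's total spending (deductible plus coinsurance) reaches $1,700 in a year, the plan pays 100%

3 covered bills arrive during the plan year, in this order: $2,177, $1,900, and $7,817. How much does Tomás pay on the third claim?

#1 ($2,177): $309 finishes the deductible; $1,868 goes to coinsurance; coinsurance $1,868 × 20% = $373.60. Patient owes $682.60 (running OOP $682.60).
#2 ($1,900): deductible met; 20% of $1,900 = $380. Cost to patient: $380. OOP to date $1,062.60.
#3 ($7,817): deductible already satisfied, so patient's share is 20% × $7,817 = $1,563.40. That would push OOP to $2,626, over the $1,700 cap, so patient pays $1,700 − $1,062.60 = $637.40.

$637.40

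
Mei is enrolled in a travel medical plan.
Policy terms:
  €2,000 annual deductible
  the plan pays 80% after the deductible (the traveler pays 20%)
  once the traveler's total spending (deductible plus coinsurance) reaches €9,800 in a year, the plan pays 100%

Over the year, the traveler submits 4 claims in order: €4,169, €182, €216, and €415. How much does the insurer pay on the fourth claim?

#1 (€4,169): deductible takes €2,000, €2,169 remains; 20% of €2,169 = €433.80. Traveler owes €2,433.80 (running OOP €2,433.80). Plan pays €4,169 − €2,433.80 = €1,735.20.
#2 (€182): deductible already satisfied, so traveler's share is 20% × €182 = €36.40. Traveler pays €36.40; OOP now €2,470.20. Insurer: €182 − €36.40 = €145.60.
#3 (€216): deductible already satisfied, so traveler's share is 20% × €216 = €43.20. Cost to traveler: €43.20. OOP to date €2,513.40. Insurer: €216 − €43.20 = €172.80.
#4 (€415): deductible already satisfied, so traveler's share is 20% × €415 = €83. Traveler owes €83 (running OOP €2,596.40). Plan pays €415 − €83 = €332.

€332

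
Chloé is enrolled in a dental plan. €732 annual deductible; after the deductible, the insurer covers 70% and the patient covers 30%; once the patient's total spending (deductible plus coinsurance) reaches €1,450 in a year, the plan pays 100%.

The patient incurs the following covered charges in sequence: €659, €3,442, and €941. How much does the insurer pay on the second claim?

Claim 1 (€659): all of it applies to the deductible. Patient pays €659; OOP now €659. Plan pays €659 − €659 = €0.
Claim 2 (€3,442): €73 finishes the deductible; €3,369 goes to coinsurance; 30% of €3,369 = €1,010.70. Claim cost before the cap: €73 + €1,010.70 = €1,083.70. That would push OOP to €1,742.70, over the €1,450 cap, so patient pays €1,450 − €659 = €791. Insurer: €3,442 − €791 = €2,651.

€2,651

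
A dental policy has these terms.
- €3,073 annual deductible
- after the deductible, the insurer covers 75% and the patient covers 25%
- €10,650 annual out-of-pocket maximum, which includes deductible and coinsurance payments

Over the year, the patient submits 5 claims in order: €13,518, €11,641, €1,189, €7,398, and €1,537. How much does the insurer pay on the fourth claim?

Bill 1, €13,518: deductible takes €3,073, €10,445 remains; patient's 25% is €2,611.25. Patient owes €5,684.25 (running OOP €5,684.25). Insurer: €13,518 − €5,684.25 = €7,833.75.
Bill 2, €11,641: deductible already satisfied, so patient's share is 25% × €11,641 = €2,910.25. Patient pays €2,910.25; OOP now €8,594.50. Plan pays €11,641 − €2,910.25 = €8,730.75.
Bill 3, €1,189: deductible already satisfied, so patient's share is 25% × €1,189 = €297.25. Patient pays €297.25; OOP now €8,891.75. Insurer: €1,189 − €297.25 = €891.75.
Bill 4, €7,398: deductible met; 25% of €7,398 = €1,849.50. Adding that to €8,891.75 gives €10,741.25, past the €10,650 cap; patient pays only €10,650 − €8,891.75 = €1,758.25. Plan pays €7,398 − €1,758.25 = €5,639.75.

€5,639.75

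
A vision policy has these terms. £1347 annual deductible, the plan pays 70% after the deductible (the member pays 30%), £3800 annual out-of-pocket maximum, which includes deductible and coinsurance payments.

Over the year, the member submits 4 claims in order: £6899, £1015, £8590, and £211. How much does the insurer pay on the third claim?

£8107.10

Claim 1 (£6899): deductible takes £1347, £5552 remains; member's 30% is £1665.60. Member owes £3012.60 (running OOP £3012.60). Plan pays £6899 − £3012.60 = £3886.40.
Claim 2 (£1015): deductible met; 30% of £1015 = £304.50. Member owes £304.50 (running OOP £3317.10). Plan pays £1015 − £304.50 = £710.50.
Claim 3 (£8590): 30% coinsurance on £8590 = £2577. That would push OOP to £5894.10, over the £3800 cap, so member pays £3800 − £3317.10 = £482.90. Plan pays £8590 − £482.90 = £8107.10.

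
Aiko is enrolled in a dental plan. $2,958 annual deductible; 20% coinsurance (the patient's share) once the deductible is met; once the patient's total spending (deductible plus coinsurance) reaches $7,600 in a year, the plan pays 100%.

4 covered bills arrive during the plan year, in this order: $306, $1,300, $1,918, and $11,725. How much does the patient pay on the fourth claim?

$2,345

Claim 1 ($306): all of it applies to the deductible. Patient pays $306; OOP now $306.
Claim 2 ($1,300): fully absorbed by the deductible. Cost to patient: $1,300. OOP to date $1,606.
Claim 3 ($1,918): deductible takes $1,352, $566 remains; patient's 20% is $113.20. Patient pays $1,465.20; OOP now $3,071.20.
Claim 4 ($11,725): deductible met; 20% of $11,725 = $2,345. Patient pays $2,345; OOP now $5,416.20.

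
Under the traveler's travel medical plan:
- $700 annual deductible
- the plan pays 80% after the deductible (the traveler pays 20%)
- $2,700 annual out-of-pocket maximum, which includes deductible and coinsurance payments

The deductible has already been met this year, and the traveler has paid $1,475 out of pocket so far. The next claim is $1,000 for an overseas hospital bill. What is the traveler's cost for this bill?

With the deductible met, the entire $1,000 is subject to coinsurance.
Traveler's 20% share of $1,000 is $200.
Total out-of-pocket so far would be $1,475 + $200 = $1,675, below the $2,700 cap — no reduction.

$200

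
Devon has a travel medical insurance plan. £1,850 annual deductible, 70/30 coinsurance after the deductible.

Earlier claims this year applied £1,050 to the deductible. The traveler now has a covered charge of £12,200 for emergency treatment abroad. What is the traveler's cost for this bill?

£4,220

Deductible still to meet: £1,850 − £1,050 = £800.
That leaves £12,200 − £800 = £11,400 for coinsurance.
Traveler's 30% share of £11,400 is £3,420.
That puts the traveler's cost at £800 + £3,420 = £4,220.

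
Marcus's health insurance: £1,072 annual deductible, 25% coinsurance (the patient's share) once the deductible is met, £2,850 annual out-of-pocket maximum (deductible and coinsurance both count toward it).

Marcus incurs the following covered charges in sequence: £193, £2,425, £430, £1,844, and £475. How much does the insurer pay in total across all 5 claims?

#1 (£193): all of it applies to the deductible. Patient pays £193; OOP now £193. Plan pays £193 − £193 = £0.
#2 (£2,425): £879 finishes the deductible; £1,546 goes to coinsurance; 25% of £1,546 = £386.50. Patient pays £1,265.50; OOP now £1,458.50. Plan pays £2,425 − £1,265.50 = £1,159.50.
#3 (£430): deductible met; 25% of £430 = £107.50. Patient pays £107.50; OOP now £1,566. Insurer: £430 − £107.50 = £322.50.
#4 (£1,844): 25% coinsurance on £1,844 = £461. Patient owes £461 (running OOP £2,027). Insurer: £1,844 − £461 = £1,383.
#5 (£475): deductible met; 25% of £475 = £118.75. Patient owes £118.75 (running OOP £2,145.75). Plan pays £475 − £118.75 = £356.25.
Insurer total: £0 + £1,159.50 + £322.50 + £1,383 + £356.25 = £3,221.25.

£3,221.25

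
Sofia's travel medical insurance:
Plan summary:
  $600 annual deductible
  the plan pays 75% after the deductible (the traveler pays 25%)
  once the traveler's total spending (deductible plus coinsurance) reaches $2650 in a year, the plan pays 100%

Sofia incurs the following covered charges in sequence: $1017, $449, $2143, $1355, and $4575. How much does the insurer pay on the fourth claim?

#1 ($1017): $600 finishes the deductible; $417 goes to coinsurance; coinsurance $417 × 25% = $104.25. Cost to traveler: $704.25. OOP to date $704.25. Plan pays $1017 − $704.25 = $312.75.
#2 ($449): deductible already satisfied, so traveler's share is 25% × $449 = $112.25. Traveler owes $112.25 (running OOP $816.50). Plan pays $449 − $112.25 = $336.75.
#3 ($2143): 25% coinsurance on $2143 = $535.75. Traveler owes $535.75 (running OOP $1352.25). Plan pays $2143 − $535.75 = $1607.25.
#4 ($1355): deductible already satisfied, so traveler's share is 25% × $1355 = $338.75. Cost to traveler: $338.75. OOP to date $1691. Plan pays $1355 − $338.75 = $1016.25.

$1016.25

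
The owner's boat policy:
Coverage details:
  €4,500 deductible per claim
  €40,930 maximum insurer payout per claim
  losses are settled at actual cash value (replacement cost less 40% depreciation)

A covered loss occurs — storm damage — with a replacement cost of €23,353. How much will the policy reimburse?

€9,511.80

At 40% depreciation, ACV = €23,353 − €9,341.20 = €14,011.80.
Subtract the deductible: €14,011.80 − €4,500 = €9,511.80.
€9,511.80 ≤ €40,930, so the limit doesn't bind; insurer pays €9,511.80.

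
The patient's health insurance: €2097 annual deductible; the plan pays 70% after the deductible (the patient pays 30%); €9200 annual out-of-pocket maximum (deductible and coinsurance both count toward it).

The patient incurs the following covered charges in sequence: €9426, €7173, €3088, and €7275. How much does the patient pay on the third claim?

#1 (€9426): €2097 finishes the deductible; €7329 goes to coinsurance; patient's 30% is €2198.70. Patient pays €4295.70; OOP now €4295.70.
#2 (€7173): deductible already satisfied, so patient's share is 30% × €7173 = €2151.90. Patient owes €2151.90 (running OOP €6447.60).
#3 (€3088): deductible already satisfied, so patient's share is 30% × €3088 = €926.40. Cost to patient: €926.40. OOP to date €7374.

€926.40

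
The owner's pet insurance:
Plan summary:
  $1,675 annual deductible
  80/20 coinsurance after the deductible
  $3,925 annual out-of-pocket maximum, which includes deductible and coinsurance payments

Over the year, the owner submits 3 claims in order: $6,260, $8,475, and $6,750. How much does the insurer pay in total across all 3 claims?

$17,560

Claim 1 — $6,260: deductible takes $1,675, $4,585 remains; owner's 20% is $917. Owner pays $2,592; OOP now $2,592. Insurer: $6,260 − $2,592 = $3,668.
Claim 2 — $8,475: deductible met; 20% of $8,475 = $1,695. That would push OOP to $4,287, over the $3,925 cap, so owner pays $3,925 − $2,592 = $1,333. Plan pays $8,475 − $1,333 = $7,142.
Claim 3 — $6,750: 20% coinsurance on $6,750 = $1,350. Adding that to $3,925 gives $5,275, past the $3,925 cap; owner pays only $3,925 − $3,925 = $0. Plan pays $6,750 − $0 = $6,750.
Insurer total: $3,668 + $7,142 + $6,750 = $17,560.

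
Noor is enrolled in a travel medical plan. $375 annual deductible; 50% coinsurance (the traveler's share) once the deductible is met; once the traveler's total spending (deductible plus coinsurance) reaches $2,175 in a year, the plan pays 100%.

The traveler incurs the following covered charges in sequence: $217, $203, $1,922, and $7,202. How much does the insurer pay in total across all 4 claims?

Bill 1, $217: fully absorbed by the deductible. Traveler owes $217 (running OOP $217). Insurer: $217 − $217 = $0.
Bill 2, $203: deductible takes $158, $45 remains; traveler's 50% is $22.50. Traveler owes $180.50 (running OOP $397.50). Insurer: $203 − $180.50 = $22.50.
Bill 3, $1,922: deductible met; 50% of $1,922 = $961. Traveler owes $961 (running OOP $1,358.50). Insurer: $1,922 − $961 = $961.
Bill 4, $7,202: deductible met; 50% of $7,202 = $3,601. OOP would hit $4,959.50 > $2,175, so the cap limits the traveler to $2,175 − $1,358.50 = $816.50. Insurer: $7,202 − $816.50 = $6,385.50.
Insurer total: $0 + $22.50 + $961 + $6,385.50 = $7,369.

$7,369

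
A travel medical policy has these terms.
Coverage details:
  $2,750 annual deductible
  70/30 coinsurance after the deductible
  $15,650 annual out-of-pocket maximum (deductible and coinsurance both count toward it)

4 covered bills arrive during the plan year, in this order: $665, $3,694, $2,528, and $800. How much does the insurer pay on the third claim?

$1,769.60

Bill 1, $665: all of it applies to the deductible. Cost to traveler: $665. OOP to date $665. Plan pays $665 − $665 = $0.
Bill 2, $3,694: $2,085 finishes the deductible; $1,609 goes to coinsurance; traveler's 30% is $482.70. Cost to traveler: $2,567.70. OOP to date $3,232.70. Plan pays $3,694 − $2,567.70 = $1,126.30.
Bill 3, $2,528: deductible already satisfied, so traveler's share is 30% × $2,528 = $758.40. Traveler owes $758.40 (running OOP $3,991.10). Insurer: $2,528 − $758.40 = $1,769.60.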